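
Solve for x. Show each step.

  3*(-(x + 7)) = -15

Step 1. [3*(-(x + 7)) = -15] LHS = 3·(…); ÷3 both sides, so div: -(x + 7) = -5.
Step 2. [-(x + 7) = -5] leading − — multiply by −1. So neg: x + 7 = 5.
Step 3. [x + 7 = 5] peel the +7: subtract 7 from each side. So sub: x = -2.

Answer: x ∈ {-2}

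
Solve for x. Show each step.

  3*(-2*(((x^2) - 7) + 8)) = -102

Step 1. [3*(-2*(((x^2) - 7) + 8)) = -102] 3·(inner) — divide through by 3, so div: -2*(((x^2) - 7) + 8) = -34.
Step 2. [-2*(((x^2) - 7) + 8) = -34] LHS = -2·(…); ÷-2 both sides ⇒ div: ((x^2) - 7) + 8 = 17.
Step 3. [((x^2) - 7) + 8 = 17] peel the +8: subtract 8 from each side. So sub: (x^2) - 7 = 9.
Step 4. [(x^2) - 7 = 9] add 7: x sits inside (… - 7). So sub: x^2 = 16.
Step 5. [x^2 = 16] √ both sides: 16 ≥ 0 gives two branches ⇒ sqrt: x = 4 or -4.

Answer: x ∈ {-4, 4}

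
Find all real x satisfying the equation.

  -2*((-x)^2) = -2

Step 1. [-2*((-x)^2) = -2] leading coefficient -2: divide by -2. So div: (-x)^2 = 1.
Step 2. [(-x)^2 = 1] LHS squared, RHS 1 ≥ 0: apply √ (±). So sqrt: -x = 1 or -1.
Step 3. [-x = 1 or -1] flip signs both sides ⇒ neg: x = -1 or 1.

Answer: x ∈ {-1, 1}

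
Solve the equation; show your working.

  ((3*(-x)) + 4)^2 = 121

Step 1. [((3*(-x)) + 4)^2 = 121] LHS squared, RHS 121 ≥ 0: apply √ (±). So sqrt: (3*(-x)) + 4 = 11 or -11.
Step 2. [(3*(-x)) + 4 = 11 or -11] the outer +4 inverts by subtracting 4, so sub: 3*(-x) = 7 or -15.
Step 3. [3*(-x) = 7 or -15] 3 out front; divide by 3 ⇒ div: -x = 7/3 or -5.
Step 4. [-x = 7/3 or -5] flip signs both sides ⇒ neg: x = -7/3 or 5.

Answer: x ∈ {-7/3, 5}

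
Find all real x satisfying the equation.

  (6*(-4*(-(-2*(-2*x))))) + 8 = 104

Step 1. [(6*(-4*(-(-2*(-2*x))))) + 8 = 104] peel the +8: subtract 8 from each side ⇒ sub: 6*(-4*(-(-2*(-2*x)))) = 96.
Step 2. [6*(-4*(-(-2*(-2*x)))) = 96] 6·(inner) — divide through by 6. So div: -4*(-(-2*(-2*x))) = 16.
Step 3. [-4*(-(-2*(-2*x))) = 16] divide by the outer -4. So div: -(-2*(-2*x)) = -4.
Step 4. [-(-2*(-2*x)) = -4] LHS negated; negate both sides. So neg: -2*(-2*x) = 4.
Step 5. [-2*(-2*x) = 4] LHS = -2·(…); ÷-2 both sides, so div: -2*x = -2.
Step 6. [-2*x = -2] divide by the outer -2 ⇒ div: x = 1.

Answer: x ∈ {1}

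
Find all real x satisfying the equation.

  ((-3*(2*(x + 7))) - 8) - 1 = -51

Step 1. [((-3*(2*(x + 7))) - 8) - 1 = -51] the outer -1 inverts by adding 1, so sub: (-3*(2*(x + 7))) - 8 = -50.
Step 2. [(-3*(2*(x + 7))) - 8 = -50] -8 is outermost — add 8 both sides. So sub: -3*(2*(x + 7)) = -42.
Step 3. [-3*(2*(x + 7)) = -42] -3 out front; divide by -3. So div: 2*(x + 7) = 14.
Step 4. [2*(x + 7) = 14] divide by the outer 2 ⇒ div: x + 7 = 7.
Step 5. [x + 7 = 7] the outer +7 inverts by subtracting 7, so sub: x = 0.

Answer: x ∈ {0}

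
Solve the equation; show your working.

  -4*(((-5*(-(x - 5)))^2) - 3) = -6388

Step 1. [-4*(((-5*(-(x - 5)))^2) - 3) = -6388] divide by the outer -4. So div: ((-5*(-(x - 5)))^2) - 3 = 1597.
Step 2. [((-5*(-(x - 5)))^2) - 3 = 1597] peel the -3: add 3 from each side. So sub: (-5*(-(x - 5)))^2 = 1600.
Step 3. [(-5*(-(x - 5)))^2 = 1600] 1600 ≥ 0, LHS is (·)² — take ±√ ⇒ sqrt: -5*(-(x - 5)) = 40 or -40.
Step 4. [-5*(-(x - 5)) = 40 or -40] -5·(inner) — divide through by -5, so div: -(x - 5) = -8 or 8.
Step 5. [-(x - 5) = -8 or 8] flip signs both sides ⇒ neg: x - 5 = 8 or -8.
Step 6. [x - 5 = 8 or -8] add 5: x sits inside (… - 5) ⇒ sub: x = 13 or -3.

Answer: x ∈ {-3, 13}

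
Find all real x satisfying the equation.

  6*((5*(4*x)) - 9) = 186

Step 1. [6*((5*(4*x)) - 9) = 186] LHS = 6·(…); ÷6 both sides ⇒ div: (5*(4*x)) - 9 = 31.
Step 2. [(5*(4*x)) - 9 = 31] 9 comes off first (add 9). So sub: 5*(4*x) = 40.
Step 3. [5*(4*x) = 40] LHS = 5·(…); ÷5 both sides. So div: 4*x = 8.
Step 4. [4*x = 8] leading coefficient 4: divide by 4, so div: x = 2.

Answer: x ∈ {2}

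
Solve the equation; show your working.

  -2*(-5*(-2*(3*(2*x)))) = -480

Step 1. [-2*(-5*(-2*(3*(2*x)))) = -480] leading coefficient -2: divide by -2. So div: -5*(-2*(3*(2*x))) = 240.
Step 2. [-5*(-2*(3*(2*x))) = 240] -5·(inner) — divide through by -5 ⇒ div: -2*(3*(2*x)) = -48.
Step 3. [-2*(3*(2*x)) = -48] -2 out front; divide by -2. So div: 3*(2*x) = 24.
Step 4. [3*(2*x) = 24] LHS = 3·(…); ÷3 both sides, so div: 2*x = 8.
Step 5. [2*x = 8] LHS = 2·(…); ÷2 both sides, so div: x = 4.

Answer: x ∈ {4}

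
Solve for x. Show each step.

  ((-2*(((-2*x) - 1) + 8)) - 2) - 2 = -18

Step 1. [((-2*(((-2*x) - 1) + 8)) - 2) - 2 = -18] the outer -2 inverts by adding 2, so sub: (-2*(((-2*x) - 1) + 8)) - 2 = -16.
Step 2. [(-2*(((-2*x) - 1) + 8)) - 2 = -16] -2 divides every term; factor it out, so factor: (((-2*x) - 1) + 8) + 1 = 8.
Step 3. [(((-2*x) - 1) + 8) + 1 = 8] peel the +1: subtract 1 from each side ⇒ sub: ((-2*x) - 1) + 8 = 7.
Step 4. [((-2*x) - 1) + 8 = 7] subtract 8: x sits inside (… + 8). So sub: (-2*x) - 1 = -1.
Step 5. [(-2*x) - 1 = -1] peel the -1: add 1 from each side ⇒ sub: -2*x = 0.
Step 6. [-2*x = 0] -2 out front; divide by -2. So div: x = 0.

Answer: x ∈ {0}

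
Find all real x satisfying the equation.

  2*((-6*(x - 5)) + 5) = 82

Step 1. [2*((-6*(x - 5)) + 5) = 82] LHS = 2·(…); ÷2 both sides. So div: (-6*(x - 5)) + 5 = 41.
Step 2. [(-6*(x - 5)) + 5 = 41] the outer +5 inverts by subtracting 5, so sub: -6*(x - 5) = 36.
Step 3. [-6*(x - 5) = 36] LHS = -6·(…); ÷-6 both sides. So div: x - 5 = -6.
Step 4. [x - 5 = -6] the outer -5 inverts by adding 5. So sub: x = -1.

Answer: x ∈ {-1}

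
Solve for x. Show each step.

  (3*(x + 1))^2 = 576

Step 1. [(3*(x + 1))^2 = 576] 576 ≥ 0, LHS is (·)² — take ±√. So sqrt: 3*(x + 1) = 24 or -24.
Step 2. [3*(x + 1) = 24 or -24] LHS = 3·(…); ÷3 both sides ⇒ div: x + 1 = 8 or -8.
Step 3. [x + 1 = 8 or -8] 1 comes off first (subtract 1), so sub: x = 7 or -9.

Answer: x ∈ {-9, 7}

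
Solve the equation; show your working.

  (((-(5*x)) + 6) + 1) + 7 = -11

Step 1. [(((-(5*x)) + 6) + 1) + 7 = -11] +7 is outermost — subtract 7 both sides ⇒ sub: ((-(5*x)) + 6) + 1 = -18.
Step 2. [((-(5*x)) + 6) + 1 = -18] +1 is outermost — subtract 1 both sides, so sub: (-(5*x)) + 6 = -19.
Step 3. [(-(5*x)) + 6 = -19] +6 is outermost — subtract 6 both sides, so sub: -(5*x) = -25.
Step 4. [-(5*x) = -25] flip signs both sides. So neg: 5*x = 25.
Step 5. [5*x = 25] 5·(inner) — divide through by 5, so div: x = 5.

Answer: x ∈ {5}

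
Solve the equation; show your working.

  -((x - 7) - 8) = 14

Step 1. [-((x - 7) - 8) = 14] flip signs both sides. So neg: (x - 7) - 8 = -14.
Step 2. [(x - 7) - 8 = -14] peel the -8: add 8 from each side ⇒ sub: x - 7 = -6.
Step 3. [x - 7 = -6] add 7: x sits inside (… - 7), so sub: x = 1.

Answer: x ∈ {1}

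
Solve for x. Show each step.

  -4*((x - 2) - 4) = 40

Step 1. [-4*((x - 2) - 4) = 40] divide by the outer -4. So div: (x - 2) - 4 = -10.
Step 2. [(x - 2) - 4 = -10] peel the -4: add 4 from each side. So sub: x - 2 = -6.
Step 3. [x - 2 = -6] add 2: x sits inside (… - 2) ⇒ sub: x = -4.

Answer: x ∈ {-4}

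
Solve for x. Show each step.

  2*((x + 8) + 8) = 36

Step 1. [2*((x + 8) + 8) = 36] LHS = 2·(…); ÷2 both sides. So div: (x + 8) + 8 = 18.
Step 2. [(x + 8) + 8 = 18] peel the +8: subtract 8 from each side, so sub: x + 8 = 10.
Step 3. [x + 8 = 10] subtract 8: x sits inside (… + 8). So sub: x = 2.

Answer: x ∈ {2}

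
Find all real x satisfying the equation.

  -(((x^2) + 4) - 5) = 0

Step 1. [-(((x^2) + 4) - 5) = 0] flip signs both sides ⇒ neg: ((x^2) + 4) - 5 = 0.
Step 2. [((x^2) + 4) - 5 = 0] the outer -5 inverts by adding 5, so sub: (x^2) + 4 = 5.
Step 3. [(x^2) + 4 = 5] the outer +4 inverts by subtracting 4, so sub: x^2 = 1.
Step 4. [x^2 = 1] √ both sides: 1 ≥ 0 gives two branches ⇒ sqrt: x = 1 or -1.

Answer: x ∈ {-1, 1}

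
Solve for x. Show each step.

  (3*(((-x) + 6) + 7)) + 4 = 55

Step 1. [(3*(((-x) + 6) + 7)) + 4 = 55] peel the +4: subtract 4 from each side. So sub: 3*(((-x) + 6) + 7) = 51.
Step 2. [3*(((-x) + 6) + 7) = 51] 3 out front; divide by 3 ⇒ div: ((-x) + 6) + 7 = 17.
Step 3. [((-x) + 6) + 7 = 17] the outer +7 inverts by subtracting 7, so sub: (-x) + 6 = 10.
Step 4. [(-x) + 6 = 10] subtract 6: x sits inside (… + 6). So sub: -x = 4.
Step 5. [-x = 4] leading − — multiply by −1. So neg: x = -4.

Answer: x ∈ {-4}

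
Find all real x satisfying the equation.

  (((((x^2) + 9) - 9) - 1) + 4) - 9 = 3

Step 1. [(((((x^2) + 9) - 9) - 1) + 4) - 9 = 3] 9 comes off first (add 9), so sub: ((((x^2) + 9) - 9) - 1) + 4 = 12.
Step 2. [((((x^2) + 9) - 9) - 1) + 4 = 12] +4 is outermost — subtract 4 both sides, so sub: (((x^2) + 9) - 9) - 1 = 8.
Step 3. [(((x^2) + 9) - 9) - 1 = 8] 1 comes off first (add 1). So sub: ((x^2) + 9) - 9 = 9.
Step 4. [((x^2) + 9) - 9 = 9] the outer -9 inverts by adding 9, so sub: (x^2) + 9 = 18.
Step 5. [(x^2) + 9 = 18] peel the +9: subtract 9 from each side, so sub: x^2 = 9.
Step 6. [x^2 = 9] LHS squared, RHS 9 ≥ 0: apply √ (±). So sqrt: x = 3 or -3.

Answer: x ∈ {-3, 3}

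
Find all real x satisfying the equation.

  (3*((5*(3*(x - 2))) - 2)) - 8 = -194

Step 1. [(3*((5*(3*(x - 2))) - 2)) - 8 = -194] -8 is outermost — add 8 both sides. So sub: 3*((5*(3*(x - 2))) - 2) = -186.
Step 2. [3*((5*(3*(x - 2))) - 2) = -186] LHS = 3·(…); ÷3 both sides. So div: (5*(3*(x - 2))) - 2 = -62.
Step 3. [(5*(3*(x - 2))) - 2 = -62] peel the -2: add 2 from each side ⇒ sub: 5*(3*(x - 2)) = -60.
Step 4. [5*(3*(x - 2)) = -60] LHS = 5·(…); ÷5 both sides, so div: 3*(x - 2) = -12.
Step 5. [3*(x - 2) = -12] 3 out front; divide by 3. So div: x - 2 = -4.
Step 6. [x - 2 = -4] -2 is outermost — add 2 both sides ⇒ sub: x = -2.

Answer: x ∈ {-2}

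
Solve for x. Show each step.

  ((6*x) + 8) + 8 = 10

Step 1. [((6*x) + 8) + 8 = 10] 8 comes off first (subtract 8), so sub: (6*x) + 8 = 2.
Step 2. [(6*x) + 8 = 2] +8 is outermost — subtract 8 both sides, so sub: 6*x = -6.
Step 3. [6*x = -6] 6 out front; divide by 6 ⇒ div: x = -1.

Answer: x ∈ {-1}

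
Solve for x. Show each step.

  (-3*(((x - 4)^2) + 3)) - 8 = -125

Step 1. [(-3*(((x - 4)^2) + 3)) - 8 = -125] peel the -8: add 8 from each side, so sub: -3*(((x - 4)^2) + 3) = -117.
Step 2. [-3*(((x - 4)^2) + 3) = -117] LHS = -3·(…); ÷-3 both sides. So div: ((x - 4)^2) + 3 = 39.
Step 3. [((x - 4)^2) + 3 = 39] 3 comes off first (subtract 3). So sub: (x - 4)^2 = 36.
Step 4. [(x - 4)^2 = 36] LHS squared, RHS 36 ≥ 0: apply √ (±). So sqrt: x - 4 = 6 or -6.
Step 5. [x - 4 = 6 or -6] the outer -4 inverts by adding 4 ⇒ sub: x = 10 or -2.

Answer: x ∈ {-2, 10}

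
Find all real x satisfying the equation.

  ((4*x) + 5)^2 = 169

Step 1. [((4*x) + 5)^2 = 169] √ both sides: 169 ≥ 0 gives two branches ⇒ sqrt: (4*x) + 5 = 13 or -13.
Step 2. [(4*x) + 5 = 13 or -13] the outer +5 inverts by subtracting 5. So sub: 4*x = 8 or -18.
Step 3. [4*x = 8 or -18] 4 out front; divide by 4. So div: x = 2 or -9/2.

Answer: x ∈ {-9/2, 2}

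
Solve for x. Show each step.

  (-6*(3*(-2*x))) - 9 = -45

Step 1. [(-6*(3*(-2*x))) - 9 = -45] the outer -9 inverts by adding 9, so sub: -6*(3*(-2*x)) = -36.
Step 2. [-6*(3*(-2*x)) = -36] -6·(inner) — divide through by -6 ⇒ div: 3*(-2*x) = 6.
Step 3. [3*(-2*x) = 6] divide by the outer 3 ⇒ div: -2*x = 2.
Step 4. [-2*x = 2] -2·(inner) — divide through by -2. So div: x = -1.

Answer: x ∈ {-1}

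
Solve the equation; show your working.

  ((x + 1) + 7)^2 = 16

Step 1. [((x + 1) + 7)^2 = 16] 16 ≥ 0, LHS is (·)² — take ±√ ⇒ sqrt: (x + 1) + 7 = 4 or -4.
Step 2. [(x + 1) + 7 = 4 or -4] subtract 7: x sits inside (… + 7). So sub: x + 1 = -3 or -11.
Step 3. [x + 1 = -3 or -11] 1 comes off first (subtract 1), so sub: x = -4 or -12.

Answer: x ∈ {-12, -4}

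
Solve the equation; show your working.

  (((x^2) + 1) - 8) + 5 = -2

Step 1. [(((x^2) + 1) - 8) + 5 = -2] +5 is outermost — subtract 5 both sides. So sub: ((x^2) + 1) - 8 = -7.
Step 2. [((x^2) + 1) - 8 = -7] 8 comes off first (add 8). So sub: (x^2) + 1 = 1.
Step 3. [(x^2) + 1 = 1] +1 is outermost — subtract 1 both sides ⇒ sub: x^2 = 0.
Step 4. [x^2 = 0] LHS squared, RHS 0 ≥ 0: apply √ (±) ⇒ sqrt: x = 0.

Answer: x ∈ {0}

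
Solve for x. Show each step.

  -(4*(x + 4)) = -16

Step 1. [-(4*(x + 4)) = -16] flip signs both sides, so neg: 4*(x + 4) = 16.
Step 2. [4*(x + 4) = 16] 4·(inner) — divide through by 4. So div: x + 4 = 4.
Step 3. [x + 4 = 4] 4 comes off first (subtract 4) ⇒ sub: x = 0.

Answer: x ∈ {0}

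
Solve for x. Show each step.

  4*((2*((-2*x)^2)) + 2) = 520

Step 1. [4*((2*((-2*x)^2)) + 2) = 520] 4 out front; divide by 4. So div: (2*((-2*x)^2)) + 2 = 130.
Step 2. [(2*((-2*x)^2)) + 2 = 130] 2 divides every term; factor it out ⇒ factor: ((-2*x)^2) + 1 = 65.
Step 3. [((-2*x)^2) + 1 = 65] +1 is outermost — subtract 1 both sides. So sub: (-2*x)^2 = 64.
Step 4. [(-2*x)^2 = 64] 64 ≥ 0, LHS is (·)² — take ±√. So sqrt: -2*x = 8 or -8.
Step 5. [-2*x = 8 or -8] leading coefficient -2: divide by -2, so div: x = -4 or 4.

Answer: x ∈ {-4, 4}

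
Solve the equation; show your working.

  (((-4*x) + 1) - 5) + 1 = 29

Step 1. [(((-4*x) + 1) - 5) + 1 = 29] peel the +1: subtract 1 from each side. So sub: ((-4*x) + 1) - 5 = 28.
Step 2. [((-4*x) + 1) - 5 = 28] -5 is outermost — add 5 both sides, so sub: (-4*x) + 1 = 33.
Step 3. [(-4*x) + 1 = 33] the outer +1 inverts by subtracting 1. So sub: -4*x = 32.
Step 4. [-4*x = 32] LHS = -4·(…); ÷-4 both sides ⇒ div: x = -8.

Answer: x ∈ {-8}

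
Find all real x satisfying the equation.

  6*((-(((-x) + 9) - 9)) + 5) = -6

Step 1. [6*((-(((-x) + 9) - 9)) + 5) = -6] 6 out front; divide by 6, so div: (-(((-x) + 9) - 9)) + 5 = -1.
Step 2. [(-(((-x) + 9) - 9)) + 5 = -1] peel the +5: subtract 5 from each side, so sub: -(((-x) + 9) - 9) = -6.
Step 3. [-(((-x) + 9) - 9) = -6] LHS negated; negate both sides, so neg: ((-x) + 9) - 9 = 6.
Step 4. [((-x) + 9) - 9 = 6] -9 is outermost — add 9 both sides. So sub: (-x) + 9 = 15.
Step 5. [(-x) + 9 = 15] 9 comes off first (subtract 9) ⇒ sub: -x = 6.
Step 6. [-x = 6] LHS negated; negate both sides ⇒ neg: x = -6.

Answer: x ∈ {-6}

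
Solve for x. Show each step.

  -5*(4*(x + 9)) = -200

Step 1. [-5*(4*(x + 9)) = -200] divide by the outer -5, so div: 4*(x + 9) = 40.
Step 2. [4*(x + 9) = 40] 4·(inner) — divide through by 4. So div: x + 9 = 10.
Step 3. [x + 9 = 10] the outer +9 inverts by subtracting 9, so sub: x = 1.

Answer: x ∈ {1}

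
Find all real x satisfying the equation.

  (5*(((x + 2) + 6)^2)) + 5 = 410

Step 1. [(5*(((x + 2) + 6)^2)) + 5 = 410] peel the +5: subtract 5 from each side ⇒ sub: 5*(((x + 2) + 6)^2) = 405.
Step 2. [5*(((x + 2) + 6)^2) = 405] 5·(inner) — divide through by 5, so div: ((x + 2) + 6)^2 = 81.
Step 3. [((x + 2) + 6)^2 = 81] 81 ≥ 0, LHS is (·)² — take ±√. So sqrt: (x + 2) + 6 = 9 or -9.
Step 4. [(x + 2) + 6 = 9 or -9] 6 comes off first (subtract 6), so sub: x + 2 = 3 or -15.
Step 5. [x + 2 = 3 or -15] the outer +2 inverts by subtracting 2 ⇒ sub: x = 1 or -17.

Answer: x ∈ {-17, 1}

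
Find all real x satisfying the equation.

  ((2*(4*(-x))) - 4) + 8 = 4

Step 1. [((2*(4*(-x))) - 4) + 8 = 4] the outer +8 inverts by subtracting 8. So sub: (2*(4*(-x))) - 4 = -4.
Step 2. [(2*(4*(-x))) - 4 = -4] 2 divides every term; factor it out. So factor: (4*(-x)) - 2 = -2.
Step 3. [(4*(-x)) - 2 = -2] add 2: x sits inside (… - 2). So sub: 4*(-x) = 0.
Step 4. [4*(-x) = 0] 4·(inner) — divide through by 4 ⇒ div: -x = 0.
Step 5. [-x = 0] leading − — multiply by −1, so neg: x = 0.

Answer: x ∈ {0}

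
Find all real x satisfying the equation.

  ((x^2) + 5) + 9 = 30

Step 1. [((x^2) + 5) + 9 = 30] +9 is outermost — subtract 9 both sides, so sub: (x^2) + 5 = 21.
Step 2. [(x^2) + 5 = 21] the outer +5 inverts by subtracting 5. So sub: x^2 = 16.
Step 3. [x^2 = 16] √ both sides: 16 ≥ 0 gives two branches. So sqrt: x = 4 or -4.

Answer: x ∈ {-4, 4}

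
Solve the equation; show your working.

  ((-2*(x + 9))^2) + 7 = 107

Step 1. [((-2*(x + 9))^2) + 7 = 107] 7 comes off first (subtract 7), so sub: (-2*(x + 9))^2 = 100.
Step 2. [(-2*(x + 9))^2 = 100] LHS squared, RHS 100 ≥ 0: apply √ (±). So sqrt: -2*(x + 9) = 10 or -10.
Step 3. [-2*(x + 9) = 10 or -10] LHS = -2·(…); ÷-2 both sides. So div: x + 9 = -5 or 5.
Step 4. [x + 9 = -5 or 5] peel the +9: subtract 9 from each side. So sub: x = -14 or -4.

Answer: x ∈ {-14, -4}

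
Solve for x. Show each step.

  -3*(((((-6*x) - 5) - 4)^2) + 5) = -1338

Step 1. [-3*(((((-6*x) - 5) - 4)^2) + 5) = -1338] LHS = -3·(…); ÷-3 both sides ⇒ div: ((((-6*x) - 5) - 4)^2) + 5 = 446.
Step 2. [((((-6*x) - 5) - 4)^2) + 5 = 446] 5 comes off first (subtract 5). So sub: (((-6*x) - 5) - 4)^2 = 441.
Step 3. [(((-6*x) - 5) - 4)^2 = 441] √ both sides: 441 ≥ 0 gives two branches. So sqrt: ((-6*x) - 5) - 4 = 21 or -21.
Step 4. [((-6*x) - 5) - 4 = 21 or -21] add 4: x sits inside (… - 4), so sub: (-6*x) - 5 = 25 or -17.
Step 5. [(-6*x) - 5 = 25 or -17] peel the -5: add 5 from each side. So sub: -6*x = 30 or -12.
Step 6. [-6*x = 30 or -12] -6 out front; divide by -6 ⇒ div: x = -5 or 2.

Answer: x ∈ {-5, 2}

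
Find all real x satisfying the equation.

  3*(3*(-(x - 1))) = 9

Step 1. [3*(3*(-(x - 1))) = 9] LHS = 3·(…); ÷3 both sides ⇒ div: 3*(-(x - 1)) = 3.
Step 2. [3*(-(x - 1)) = 3] 3·(inner) — divide through by 3, so div: -(x - 1) = 1.
Step 3. [-(x - 1) = 1] leading − — multiply by −1 ⇒ neg: x - 1 = -1.
Step 4. [x - 1 = -1] the outer -1 inverts by adding 1 ⇒ sub: x = 0.

Answer: x ∈ {0}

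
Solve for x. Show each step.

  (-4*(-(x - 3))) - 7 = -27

Step 1. [(-4*(-(x - 3))) - 7 = -27] add 7: x sits inside (… - 7), so sub: -4*(-(x - 3)) = -20.
Step 2. [-4*(-(x - 3)) = -20] leading coefficient -4: divide by -4, so div: -(x - 3) = 5.
Step 3. [-(x - 3) = 5] flip signs both sides. So neg: x - 3 = -5.
Step 4. [x - 3 = -5] -3 is outermost — add 3 both sides, so sub: x = -2.

Answer: x ∈ {-2}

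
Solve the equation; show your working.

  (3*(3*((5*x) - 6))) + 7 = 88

Step 1. [(3*(3*((5*x) - 6))) + 7 = 88] peel the +7: subtract 7 from each side, so sub: 3*(3*((5*x) - 6)) = 81.
Step 2. [3*(3*((5*x) - 6)) = 81] leading coefficient 3: divide by 3, so div: 3*((5*x) - 6) = 27.
Step 3. [3*((5*x) - 6) = 27] divide by the outer 3. So div: (5*x) - 6 = 9.
Step 4. [(5*x) - 6 = 9] -6 is outermost — add 6 both sides, so sub: 5*x = 15.
Step 5. [5*x = 15] 5 out front; divide by 5. So div: x = 3.

Answer: x ∈ {3}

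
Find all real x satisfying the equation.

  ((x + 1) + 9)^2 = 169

Step 1. [((x + 1) + 9)^2 = 169] √ both sides: 169 ≥ 0 gives two branches. So sqrt: (x + 1) + 9 = 13 or -13.
Step 2. [(x + 1) + 9 = 13 or -13] +9 is outermost — subtract 9 both sides. So sub: x + 1 = 4 or -22.
Step 3. [x + 1 = 4 or -22] peel the +1: subtract 1 from each side. So sub: x = 3 or -23.

Answer: x ∈ {-23, 3}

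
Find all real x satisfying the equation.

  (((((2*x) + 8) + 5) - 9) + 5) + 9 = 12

Step 1. [(((((2*x) + 8) + 5) - 9) + 5) + 9 = 12] 9 comes off first (subtract 9) ⇒ sub: ((((2*x) + 8) + 5) - 9) + 5 = 3.
Step 2. [((((2*x) + 8) + 5) - 9) + 5 = 3] 5 comes off first (subtract 5) ⇒ sub: (((2*x) + 8) + 5) - 9 = -2.
Step 3. [(((2*x) + 8) + 5) - 9 = -2] -9 is outermost — add 9 both sides, so sub: ((2*x) + 8) + 5 = 7.
Step 4. [((2*x) + 8) + 5 = 7] 5 comes off first (subtract 5). So sub: (2*x) + 8 = 2.
Step 5. [(2*x) + 8 = 2] 8 comes off first (subtract 8). So sub: 2*x = -6.
Step 6. [2*x = -6] LHS = 2·(…); ÷2 both sides ⇒ div: x = -3.

Answer: x ∈ {-3}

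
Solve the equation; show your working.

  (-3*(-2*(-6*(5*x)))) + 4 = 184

Step 1. [(-3*(-2*(-6*(5*x)))) + 4 = 184] the outer +4 inverts by subtracting 4, so sub: -3*(-2*(-6*(5*x))) = 180.
Step 2. [-3*(-2*(-6*(5*x))) = 180] -3 out front; divide by -3 ⇒ div: -2*(-6*(5*x)) = -60.
Step 3. [-2*(-6*(5*x)) = -60] -2·(inner) — divide through by -2, so div: -6*(5*x) = 30.
Step 4. [-6*(5*x) = 30] -6·(inner) — divide through by -6 ⇒ div: 5*x = -5.
Step 5. [5*x = -5] 5 out front; divide by 5 ⇒ div: x = -1.

Answer: x ∈ {-1}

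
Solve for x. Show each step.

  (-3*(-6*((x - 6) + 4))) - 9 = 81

Step 1. [(-3*(-6*((x - 6) + 4))) - 9 = 81] add 9: x sits inside (… - 9), so sub: -3*(-6*((x - 6) + 4)) = 90.
Step 2. [-3*(-6*((x - 6) + 4)) = 90] divide by the outer -3, so div: -6*((x - 6) + 4) = -30.
Step 3. [-6*((x - 6) + 4) = -30] -6 out front; divide by -6 ⇒ div: (x - 6) + 4 = 5.
Step 4. [(x - 6) + 4 = 5] peel the +4: subtract 4 from each side. So sub: x - 6 = 1.
Step 5. [x - 6 = 1] add 6: x sits inside (… - 6) ⇒ sub: x = 7.

Answer: x ∈ {7}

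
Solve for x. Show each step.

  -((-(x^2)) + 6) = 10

Step 1. [-((-(x^2)) + 6) = 10] leading − — multiply by −1, so neg: (-(x^2)) + 6 = -10.
Step 2. [(-(x^2)) + 6 = -10] peel the +6: subtract 6 from each side, so sub: -(x^2) = -16.
Step 3. [-(x^2) = -16] flip signs both sides ⇒ neg: x^2 = 16.
Step 4. [x^2 = 16] √ both sides: 16 ≥ 0 gives two branches. So sqrt: x = 4 or -4.

Answer: x ∈ {-4, 4}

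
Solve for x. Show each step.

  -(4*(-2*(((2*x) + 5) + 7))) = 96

Step 1. [-(4*(-2*(((2*x) + 5) + 7))) = 96] LHS negated; negate both sides ⇒ neg: 4*(-2*(((2*x) + 5) + 7)) = -96.
Step 2. [4*(-2*(((2*x) + 5) + 7)) = -96] 4·(inner) — divide through by 4. So div: -2*(((2*x) + 5) + 7) = -24.
Step 3. [-2*(((2*x) + 5) + 7) = -24] divide by the outer -2. So div: ((2*x) + 5) + 7 = 12.
Step 4. [((2*x) + 5) + 7 = 12] subtract 7: x sits inside (… + 7) ⇒ sub: (2*x) + 5 = 5.
Step 5. [(2*x) + 5 = 5] subtract 5: x sits inside (… + 5). So sub: 2*x = 0.
Step 6. [2*x = 0] LHS = 2·(…); ÷2 both sides, so div: x = 0.

Answer: x ∈ {0}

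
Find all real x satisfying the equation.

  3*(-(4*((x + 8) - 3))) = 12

Step 1. [3*(-(4*((x + 8) - 3))) = 12] leading coefficient 3: divide by 3, so div: -(4*((x + 8) - 3)) = 4.
Step 2. [-(4*((x + 8) - 3)) = 4] leading − — multiply by −1. So neg: 4*((x + 8) - 3) = -4.
Step 3. [4*((x + 8) - 3) = -4] 4·(inner) — divide through by 4. So div: (x + 8) - 3 = -1.
Step 4. [(x + 8) - 3 = -1] peel the -3: add 3 from each side. So sub: x + 8 = 2.
Step 5. [x + 8 = 2] +8 is outermost — subtract 8 both sides ⇒ sub: x = -6.

Answer: x ∈ {-6}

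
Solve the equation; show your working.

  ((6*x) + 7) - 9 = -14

Step 1. [((6*x) + 7) - 9 = -14] add 9: x sits inside (… - 9), so sub: (6*x) + 7 = -5.
Step 2. [(6*x) + 7 = -5] +7 is outermost — subtract 7 both sides. So sub: 6*x = -12.
Step 3. [6*x = -12] 6·(inner) — divide through by 6 ⇒ div: x = -2.

Answer: x ∈ {-2}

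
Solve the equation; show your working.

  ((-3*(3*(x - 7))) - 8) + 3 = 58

Step 1. [((-3*(3*(x - 7))) - 8) + 3 = 58] peel the +3: subtract 3 from each side ⇒ sub: (-3*(3*(x - 7))) - 8 = 55.
Step 2. [(-3*(3*(x - 7))) - 8 = 55] peel the -8: add 8 from each side ⇒ sub: -3*(3*(x - 7)) = 63.
Step 3. [-3*(3*(x - 7)) = 63] divide by the outer -3 ⇒ div: 3*(x - 7) = -21.
Step 4. [3*(x - 7) = -21] 3 out front; divide by 3. So div: x - 7 = -7.
Step 5. [x - 7 = -7] add 7: x sits inside (… - 7). So sub: x = 0.

Answer: x ∈ {0}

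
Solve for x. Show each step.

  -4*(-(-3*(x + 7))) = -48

Step 1. [-4*(-(-3*(x + 7))) = -48] leading coefficient -4: divide by -4 ⇒ div: -(-3*(x + 7)) = 12.
Step 2. [-(-3*(x + 7)) = 12] leading − — multiply by −1. So neg: -3*(x + 7) = -12.
Step 3. [-3*(x + 7) = -12] -3·(inner) — divide through by -3. So div: x + 7 = 4.
Step 4. [x + 7 = 4] peel the +7: subtract 7 from each side, so sub: x = -3.

Answer: x ∈ {-3}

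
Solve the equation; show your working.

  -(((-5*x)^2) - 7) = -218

Step 1. [-(((-5*x)^2) - 7) = -218] flip signs both sides ⇒ neg: ((-5*x)^2) - 7 = 218.
Step 2. [((-5*x)^2) - 7 = 218] 7 comes off first (add 7). So sub: (-5*x)^2 = 225.
Step 3. [(-5*x)^2 = 225] √ both sides: 225 ≥ 0 gives two branches ⇒ sqrt: -5*x = 15 or -15.
Step 4. [-5*x = 15 or -15] -5 out front; divide by -5. So div: x = -3 or 3.

Answer: x ∈ {-3, 3}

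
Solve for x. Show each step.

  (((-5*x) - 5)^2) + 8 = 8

Step 1. [(((-5*x) - 5)^2) + 8 = 8] peel the +8: subtract 8 from each side ⇒ sub: ((-5*x) - 5)^2 = 0.
Step 2. [((-5*x) - 5)^2 = 0] 0 ≥ 0, LHS is (·)² — take ±√ ⇒ sqrt: (-5*x) - 5 = 0.
Step 3. [(-5*x) - 5 = 0] -5 is outermost — add 5 both sides. So sub: -5*x = 5.
Step 4. [-5*x = 5] -5·(inner) — divide through by -5 ⇒ div: x = -1.

Answer: x ∈ {-1}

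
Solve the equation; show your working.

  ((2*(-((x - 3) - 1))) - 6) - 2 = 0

Step 1. [((2*(-((x - 3) - 1))) - 6) - 2 = 0] the outer -2 inverts by adding 2, so sub: (2*(-((x - 3) - 1))) - 6 = 2.
Step 2. [(2*(-((x - 3) - 1))) - 6 = 2] peel the -6: add 6 from each side ⇒ sub: 2*(-((x - 3) - 1)) = 8.
Step 3. [2*(-((x - 3) - 1)) = 8] 2·(inner) — divide through by 2. So div: -((x - 3) - 1) = 4.
Step 4. [-((x - 3) - 1) = 4] leading − — multiply by −1 ⇒ neg: (x - 3) - 1 = -4.
Step 5. [(x - 3) - 1 = -4] the outer -1 inverts by adding 1. So sub: x - 3 = -3.
Step 6. [x - 3 = -3] peel the -3: add 3 from each side. So sub: x = 0.

Answer: x ∈ {0}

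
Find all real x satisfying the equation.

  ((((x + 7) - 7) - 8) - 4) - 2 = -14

Step 1. [((((x + 7) - 7) - 8) - 4) - 2 = -14] -2 is outermost — add 2 both sides ⇒ sub: (((x + 7) - 7) - 8) - 4 = -12.
Step 2. [(((x + 7) - 7) - 8) - 4 = -12] the outer -4 inverts by adding 4, so sub: ((x + 7) - 7) - 8 = -8.
Step 3. [((x + 7) - 7) - 8 = -8] the outer -8 inverts by adding 8 ⇒ sub: (x + 7) - 7 = 0.
Step 4. [(x + 7) - 7 = 0] 7 comes off first (add 7). So sub: x + 7 = 7.
Step 5. [x + 7 = 7] the outer +7 inverts by subtracting 7 ⇒ sub: x = 0.

Answer: x ∈ {0}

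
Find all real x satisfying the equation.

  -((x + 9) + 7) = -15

Step 1. [-((x + 9) + 7) = -15] leading − — multiply by −1, so neg: (x + 9) + 7 = 15.
Step 2. [(x + 9) + 7 = 15] subtract 7: x sits inside (… + 7), so sub: x + 9 = 8.
Step 3. [x + 9 = 8] the outer +9 inverts by subtracting 9, so sub: x = -1.

Answer: x ∈ {-1}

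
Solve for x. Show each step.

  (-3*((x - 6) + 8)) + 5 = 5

Step 1. [(-3*((x - 6) + 8)) + 5 = 5] 5 comes off first (subtract 5). So sub: -3*((x - 6) + 8) = 0.
Step 2. [-3*((x - 6) + 8) = 0] leading coefficient -3: divide by -3. So div: (x - 6) + 8 = 0.
Step 3. [(x - 6) + 8 = 0] +8 is outermost — subtract 8 both sides, so sub: x - 6 = -8.
Step 4. [x - 6 = -8] peel the -6: add 6 from each side. So sub: x = -2.

Answer: x ∈ {-2}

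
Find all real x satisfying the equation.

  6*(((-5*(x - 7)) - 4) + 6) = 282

Step 1. [6*(((-5*(x - 7)) - 4) + 6) = 282] LHS = 6·(…); ÷6 both sides. So div: ((-5*(x - 7)) - 4) + 6 = 47.
Step 2. [((-5*(x - 7)) - 4) + 6 = 47] the outer +6 inverts by subtracting 6 ⇒ sub: (-5*(x - 7)) - 4 = 41.
Step 3. [(-5*(x - 7)) - 4 = 41] 4 comes off first (add 4) ⇒ sub: -5*(x - 7) = 45.
Step 4. [-5*(x - 7) = 45] leading coefficient -5: divide by -5, so div: x - 7 = -9.
Step 5. [x - 7 = -9] -7 is outermost — add 7 both sides, so sub: x = -2.

Answer: x ∈ {-2}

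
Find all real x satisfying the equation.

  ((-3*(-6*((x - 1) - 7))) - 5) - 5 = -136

Step 1. [((-3*(-6*((x - 1) - 7))) - 5) - 5 = -136] peel the -5: add 5 from each side ⇒ sub: (-3*(-6*((x - 1) - 7))) - 5 = -131.
Step 2. [(-3*(-6*((x - 1) - 7))) - 5 = -131] the outer -5 inverts by adding 5. So sub: -3*(-6*((x - 1) - 7)) = -126.
Step 3. [-3*(-6*((x - 1) - 7)) = -126] LHS = -3·(…); ÷-3 both sides ⇒ div: -6*((x - 1) - 7) = 42.
Step 4. [-6*((x - 1) - 7) = 42] -6·(inner) — divide through by -6 ⇒ div: (x - 1) - 7 = -7.
Step 5. [(x - 1) - 7 = -7] 7 comes off first (add 7), so sub: x - 1 = 0.
Step 6. [x - 1 = 0] the outer -1 inverts by adding 1. So sub: x = 1.

Answer: x ∈ {1}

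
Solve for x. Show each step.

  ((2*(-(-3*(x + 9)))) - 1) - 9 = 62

Step 1. [((2*(-(-3*(x + 9)))) - 1) - 9 = 62] 9 comes off first (add 9) ⇒ sub: (2*(-(-3*(x + 9)))) - 1 = 71.
Step 2. [(2*(-(-3*(x + 9)))) - 1 = 71] peel the -1: add 1 from each side, so sub: 2*(-(-3*(x + 9))) = 72.
Step 3. [2*(-(-3*(x + 9))) = 72] LHS = 2·(…); ÷2 both sides. So div: -(-3*(x + 9)) = 36.
Step 4. [-(-3*(x + 9)) = 36] LHS negated; negate both sides, so neg: -3*(x + 9) = -36.
Step 5. [-3*(x + 9) = -36] -3·(inner) — divide through by -3 ⇒ div: x + 9 = 12.
Step 6. [x + 9 = 12] the outer +9 inverts by subtracting 9. So sub: x = 3.

Answer: x ∈ {3}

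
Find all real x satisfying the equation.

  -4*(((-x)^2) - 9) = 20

Step 1. [-4*(((-x)^2) - 9) = 20] LHS = -4·(…); ÷-4 both sides ⇒ div: ((-x)^2) - 9 = -5.
Step 2. [((-x)^2) - 9 = -5] 9 comes off first (add 9), so sub: (-x)^2 = 4.
Step 3. [(-x)^2 = 4] √ both sides: 4 ≥ 0 gives two branches. So sqrt: -x = 2 or -2.
Step 4. [-x = 2 or -2] LHS negated; negate both sides, so neg: x = -2 or 2.

Answer: x ∈ {-2, 2}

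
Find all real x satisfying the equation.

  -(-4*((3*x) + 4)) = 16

Step 1. [-(-4*((3*x) + 4)) = 16] LHS negated; negate both sides ⇒ neg: -4*((3*x) + 4) = -16.
Step 2. [-4*((3*x) + 4) = -16] -4·(inner) — divide through by -4. So div: (3*x) + 4 = 4.
Step 3. [(3*x) + 4 = 4] subtract 4: x sits inside (… + 4). So sub: 3*x = 0.
Step 4. [3*x = 0] 3 out front; divide by 3, so div: x = 0.

Answer: x ∈ {0}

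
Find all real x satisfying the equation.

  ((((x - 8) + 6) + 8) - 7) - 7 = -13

Step 1. [((((x - 8) + 6) + 8) - 7) - 7 = -13] -7 is outermost — add 7 both sides, so sub: (((x - 8) + 6) + 8) - 7 = -6.
Step 2. [(((x - 8) + 6) + 8) - 7 = -6] peel the -7: add 7 from each side. So sub: ((x - 8) + 6) + 8 = 1.
Step 3. [((x - 8) + 6) + 8 = 1] subtract 8: x sits inside (… + 8). So sub: (x - 8) + 6 = -7.
Step 4. [(x - 8) + 6 = -7] +6 is outermost — subtract 6 both sides. So sub: x - 8 = -13.
Step 5. [x - 8 = -13] 8 comes off first (add 8). So sub: x = -5.

Answer: x ∈ {-5}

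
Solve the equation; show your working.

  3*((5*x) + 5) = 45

Step 1. [3*((5*x) + 5) = 45] LHS = 3·(…); ÷3 both sides ⇒ div: (5*x) + 5 = 15.
Step 2. [(5*x) + 5 = 15] +5 is outermost — subtract 5 both sides, so sub: 5*x = 10.
Step 3. [5*x = 10] 5·(inner) — divide through by 5 ⇒ div: x = 2.

Answer: x ∈ {2}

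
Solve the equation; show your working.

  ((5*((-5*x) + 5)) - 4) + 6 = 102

Step 1. [((5*((-5*x) + 5)) - 4) + 6 = 102] +6 is outermost — subtract 6 both sides. So sub: (5*((-5*x) + 5)) - 4 = 96.
Step 2. [(5*((-5*x) + 5)) - 4 = 96] peel the -4: add 4 from each side, so sub: 5*((-5*x) + 5) = 100.
Step 3. [5*((-5*x) + 5) = 100] 5 out front; divide by 5 ⇒ div: (-5*x) + 5 = 20.
Step 4. [(-5*x) + 5 = 20] peel the +5: subtract 5 from each side, so sub: -5*x = 15.
Step 5. [-5*x = 15] leading coefficient -5: divide by -5. So div: x = -3.

Answer: x ∈ {-3}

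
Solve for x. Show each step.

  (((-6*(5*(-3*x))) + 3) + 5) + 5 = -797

Step 1. [(((-6*(5*(-3*x))) + 3) + 5) + 5 = -797] 5 comes off first (subtract 5), so sub: ((-6*(5*(-3*x))) + 3) + 5 = -802.
Step 2. [((-6*(5*(-3*x))) + 3) + 5 = -802] 5 comes off first (subtract 5), so sub: (-6*(5*(-3*x))) + 3 = -807.
Step 3. [(-6*(5*(-3*x))) + 3 = -807] +3 is outermost — subtract 3 both sides. So sub: -6*(5*(-3*x)) = -810.
Step 4. [-6*(5*(-3*x)) = -810] leading coefficient -6: divide by -6 ⇒ div: 5*(-3*x) = 135.
Step 5. [5*(-3*x) = 135] LHS = 5·(…); ÷5 both sides. So div: -3*x = 27.
Step 6. [-3*x = 27] divide by the outer -3 ⇒ div: x = -9.

Answer: x ∈ {-9}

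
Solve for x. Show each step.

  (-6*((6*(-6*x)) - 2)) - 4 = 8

Step 1. [(-6*((6*(-6*x)) - 2)) - 4 = 8] 4 comes off first (add 4), so sub: -6*((6*(-6*x)) - 2) = 12.
Step 2. [-6*((6*(-6*x)) - 2) = 12] -6·(inner) — divide through by -6 ⇒ div: (6*(-6*x)) - 2 = -2.
Step 3. [(6*(-6*x)) - 2 = -2] add 2: x sits inside (… - 2), so sub: 6*(-6*x) = 0.
Step 4. [6*(-6*x) = 0] 6 out front; divide by 6, so div: -6*x = 0.
Step 5. [-6*x = 0] divide by the outer -6. So div: x = 0.

Answer: x ∈ {0}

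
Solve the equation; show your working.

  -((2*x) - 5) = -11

Step 1. [-((2*x) - 5) = -11] flip signs both sides, so neg: (2*x) - 5 = 11.
Step 2. [(2*x) - 5 = 11] add 5: x sits inside (… - 5), so sub: 2*x = 16.
Step 3. [2*x = 16] divide by the outer 2 ⇒ div: x = 8.

Answer: x ∈ {8}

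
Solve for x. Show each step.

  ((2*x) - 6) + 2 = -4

Step 1. [((2*x) - 6) + 2 = -4] 2 comes off first (subtract 2) ⇒ sub: (2*x) - 6 = -6.
Step 2. [(2*x) - 6 = -6] the outer -6 inverts by adding 6 ⇒ sub: 2*x = 0.
Step 3. [2*x = 0] LHS = 2·(…); ÷2 both sides, so div: x = 0.

Answer: x ∈ {0}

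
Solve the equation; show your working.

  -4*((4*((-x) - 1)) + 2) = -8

Step 1. [-4*((4*((-x) - 1)) + 2) = -8] LHS = -4·(…); ÷-4 both sides, so div: (4*((-x) - 1)) + 2 = 2.
Step 2. [(4*((-x) - 1)) + 2 = 2] +2 is outermost — subtract 2 both sides. So sub: 4*((-x) - 1) = 0.
Step 3. [4*((-x) - 1) = 0] 4 out front; divide by 4. So div: (-x) - 1 = 0.
Step 4. [(-x) - 1 = 0] 1 comes off first (add 1) ⇒ sub: -x = 1.
Step 5. [-x = 1] flip signs both sides, so neg: x = -1.

Answer: x ∈ {-1}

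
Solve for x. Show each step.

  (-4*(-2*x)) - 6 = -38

Step 1. [(-4*(-2*x)) - 6 = -38] the outer -6 inverts by adding 6, so sub: -4*(-2*x) = -32.
Step 2. [-4*(-2*x) = -32] -4·(inner) — divide through by -4. So div: -2*x = 8.
Step 3. [-2*x = 8] -2 out front; divide by -2 ⇒ div: x = -4.

Answer: x ∈ {-4}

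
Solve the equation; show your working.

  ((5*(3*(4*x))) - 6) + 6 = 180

Step 1. [((5*(3*(4*x))) - 6) + 6 = 180] peel the +6: subtract 6 from each side, so sub: (5*(3*(4*x))) - 6 = 174.
Step 2. [(5*(3*(4*x))) - 6 = 174] peel the -6: add 6 from each side ⇒ sub: 5*(3*(4*x)) = 180.
Step 3. [5*(3*(4*x)) = 180] divide by the outer 5, so div: 3*(4*x) = 36.
Step 4. [3*(4*x) = 36] leading coefficient 3: divide by 3, so div: 4*x = 12.
Step 5. [4*x = 12] 4 out front; divide by 4 ⇒ div: x = 3.

Answer: x ∈ {3}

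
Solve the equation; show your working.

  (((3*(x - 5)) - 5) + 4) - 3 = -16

Step 1. [(((3*(x - 5)) - 5) + 4) - 3 = -16] 3 comes off first (add 3), so sub: ((3*(x - 5)) - 5) + 4 = -13.
Step 2. [((3*(x - 5)) - 5) + 4 = -13] 4 comes off first (subtract 4), so sub: (3*(x - 5)) - 5 = -17.
Step 3. [(3*(x - 5)) - 5 = -17] the outer -5 inverts by adding 5, so sub: 3*(x - 5) = -12.
Step 4. [3*(x - 5) = -12] 3 out front; divide by 3. So div: x - 5 = -4.
Step 5. [x - 5 = -4] peel the -5: add 5 from each side ⇒ sub: x = 1.

Answer: x ∈ {1}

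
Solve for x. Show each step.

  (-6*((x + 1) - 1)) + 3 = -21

Step 1. [(-6*((x + 1) - 1)) + 3 = -21] peel the +3: subtract 3 from each side. So sub: -6*((x + 1) - 1) = -24.
Step 2. [-6*((x + 1) - 1) = -24] leading coefficient -6: divide by -6. So div: (x + 1) - 1 = 4.
Step 3. [(x + 1) - 1 = 4] -1 is outermost — add 1 both sides ⇒ sub: x + 1 = 5.
Step 4. [x + 1 = 5] +1 is outermost — subtract 1 both sides, so sub: x = 4.

Answer: x ∈ {4}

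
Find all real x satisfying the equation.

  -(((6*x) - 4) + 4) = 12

Step 1. [-(((6*x) - 4) + 4) = 12] flip signs both sides, so neg: ((6*x) - 4) + 4 = -12.
Step 2. [((6*x) - 4) + 4 = -12] 4 comes off first (subtract 4). So sub: (6*x) - 4 = -16.
Step 3. [(6*x) - 4 = -16] the outer -4 inverts by adding 4, so sub: 6*x = -12.
Step 4. [6*x = -12] 6·(inner) — divide through by 6, so div: x = -2.

Answer: x ∈ {-2}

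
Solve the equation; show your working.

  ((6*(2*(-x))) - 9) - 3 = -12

Step 1. [((6*(2*(-x))) - 9) - 3 = -12] 3 comes off first (add 3). So sub: (6*(2*(-x))) - 9 = -9.
Step 2. [(6*(2*(-x))) - 9 = -9] peel the -9: add 9 from each side ⇒ sub: 6*(2*(-x)) = 0.
Step 3. [6*(2*(-x)) = 0] 6·(inner) — divide through by 6. So div: 2*(-x) = 0.
Step 4. [2*(-x) = 0] divide by the outer 2. So div: -x = 0.
Step 5. [-x = 0] leading − — multiply by −1 ⇒ neg: x = 0.

Answer: x ∈ {0}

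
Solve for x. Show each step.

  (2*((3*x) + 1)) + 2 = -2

Step 1. [(2*((3*x) + 1)) + 2 = -2] 2 divides every term; factor it out ⇒ factor: ((3*x) + 1) + 1 = -1.
Step 2. [((3*x) + 1) + 1 = -1] peel the +1: subtract 1 from each side, so sub: (3*x) + 1 = -2.
Step 3. [(3*x) + 1 = -2] 1 comes off first (subtract 1) ⇒ sub: 3*x = -3.
Step 4. [3*x = -3] 3·(inner) — divide through by 3. So div: x = -1.

Answer: x ∈ {-1}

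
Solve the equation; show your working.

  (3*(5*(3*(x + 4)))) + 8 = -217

Step 1. [(3*(5*(3*(x + 4)))) + 8 = -217] peel the +8: subtract 8 from each side. So sub: 3*(5*(3*(x + 4))) = -225.
Step 2. [3*(5*(3*(x + 4))) = -225] LHS = 3·(…); ÷3 both sides ⇒ div: 5*(3*(x + 4)) = -75.
Step 3. [5*(3*(x + 4)) = -75] divide by the outer 5, so div: 3*(x + 4) = -15.
Step 4. [3*(x + 4) = -15] 3·(inner) — divide through by 3, so div: x + 4 = -5.
Step 5. [x + 4 = -5] the outer +4 inverts by subtracting 4 ⇒ sub: x = -9.

Answer: x ∈ {-9}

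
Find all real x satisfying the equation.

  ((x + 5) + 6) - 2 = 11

Step 1. [((x + 5) + 6) - 2 = 11] the outer -2 inverts by adding 2. So sub: (x + 5) + 6 = 13.
Step 2. [(x + 5) + 6 = 13] subtract 6: x sits inside (… + 6), so sub: x + 5 = 7.
Step 3. [x + 5 = 7] subtract 5: x sits inside (… + 5). So sub: x = 2.

Answer: x ∈ {2}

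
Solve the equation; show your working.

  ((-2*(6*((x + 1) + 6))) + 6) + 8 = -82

Step 1. [((-2*(6*((x + 1) + 6))) + 6) + 8 = -82] +8 is outermost — subtract 8 both sides, so sub: (-2*(6*((x + 1) + 6))) + 6 = -90.
Step 2. [(-2*(6*((x + 1) + 6))) + 6 = -90] -2 divides every term; factor it out ⇒ factor: (6*((x + 1) + 6)) - 3 = 45.
Step 3. [(6*((x + 1) + 6)) - 3 = 45] add 3: x sits inside (… - 3) ⇒ sub: 6*((x + 1) + 6) = 48.
Step 4. [6*((x + 1) + 6) = 48] divide by the outer 6 ⇒ div: (x + 1) + 6 = 8.
Step 5. [(x + 1) + 6 = 8] peel the +6: subtract 6 from each side ⇒ sub: x + 1 = 2.
Step 6. [x + 1 = 2] subtract 1: x sits inside (… + 1), so sub: x = 1.

Answer: x ∈ {1}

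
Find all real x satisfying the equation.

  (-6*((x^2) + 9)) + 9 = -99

Step 1. [(-6*((x^2) + 9)) + 9 = -99] peel the +9: subtract 9 from each side. So sub: -6*((x^2) + 9) = -108.
Step 2. [-6*((x^2) + 9) = -108] divide by the outer -6, so div: (x^2) + 9 = 18.
Step 3. [(x^2) + 9 = 18] peel the +9: subtract 9 from each side. So sub: x^2 = 9.
Step 4. [x^2 = 9] LHS squared, RHS 9 ≥ 0: apply √ (±). So sqrt: x = 3 or -3.

Answer: x ∈ {-3, 3}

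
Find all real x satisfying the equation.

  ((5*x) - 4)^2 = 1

Step 1. [((5*x) - 4)^2 = 1] LHS squared, RHS 1 ≥ 0: apply √ (±) ⇒ sqrt: (5*x) - 4 = 1 or -1.
Step 2. [(5*x) - 4 = 1 or -1] add 4: x sits inside (… - 4), so sub: 5*x = 5 or 3.
Step 3. [5*x = 5 or 3] LHS = 5·(…); ÷5 both sides ⇒ div: x = 1 or 3/5.

Answer: x ∈ {3/5, 1}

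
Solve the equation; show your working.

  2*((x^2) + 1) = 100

Step 1. [2*((x^2) + 1) = 100] divide by the outer 2 ⇒ div: (x^2) + 1 = 50.
Step 2. [(x^2) + 1 = 50] peel the +1: subtract 1 from each side, so sub: x^2 = 49.
Step 3. [x^2 = 49] LHS squared, RHS 49 ≥ 0: apply √ (±) ⇒ sqrt: x = 7 or -7.

Answer: x ∈ {-7, 7}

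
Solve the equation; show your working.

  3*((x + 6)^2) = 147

Step 1. [3*((x + 6)^2) = 147] divide by the outer 3, so div: (x + 6)^2 = 49.
Step 2. [(x + 6)^2 = 49] √ both sides: 49 ≥ 0 gives two branches ⇒ sqrt: x + 6 = 7 or -7.
Step 3. [x + 6 = 7 or -7] the outer +6 inverts by subtracting 6. So sub: x = 1 or -13.

Answer: x ∈ {-13, 1}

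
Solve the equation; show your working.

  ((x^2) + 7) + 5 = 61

Step 1. [((x^2) + 7) + 5 = 61] peel the +5: subtract 5 from each side ⇒ sub: (x^2) + 7 = 56.
Step 2. [(x^2) + 7 = 56] +7 is outermost — subtract 7 both sides ⇒ sub: x^2 = 49.
Step 3. [x^2 = 49] LHS squared, RHS 49 ≥ 0: apply √ (±) ⇒ sqrt: x = 7 or -7.

Answer: x ∈ {-7, 7}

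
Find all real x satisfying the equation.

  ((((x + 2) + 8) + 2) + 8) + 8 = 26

Step 1. [((((x + 2) + 8) + 2) + 8) + 8 = 26] subtract 8: x sits inside (… + 8), so sub: (((x + 2) + 8) + 2) + 8 = 18.
Step 2. [(((x + 2) + 8) + 2) + 8 = 18] the outer +8 inverts by subtracting 8. So sub: ((x + 2) + 8) + 2 = 10.
Step 3. [((x + 2) + 8) + 2 = 10] peel the +2: subtract 2 from each side ⇒ sub: (x + 2) + 8 = 8.
Step 4. [(x + 2) + 8 = 8] 8 comes off first (subtract 8), so sub: x + 2 = 0.
Step 5. [x + 2 = 0] 2 comes off first (subtract 2) ⇒ sub: x = -2.

Answer: x ∈ {-2}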